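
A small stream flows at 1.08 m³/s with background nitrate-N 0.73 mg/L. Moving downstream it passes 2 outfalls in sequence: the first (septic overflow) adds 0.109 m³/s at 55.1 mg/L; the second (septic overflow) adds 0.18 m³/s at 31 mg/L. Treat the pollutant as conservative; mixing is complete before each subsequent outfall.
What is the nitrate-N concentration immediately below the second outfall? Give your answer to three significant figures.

After outfall 1: Q = 1.080 + 0.1090 = 1.189 m³/s; C = (1.080·0.7300 + 0.1090·55.10)/1.189 = 5.714 mg/L.
After outfall 2: Q = 1.189 + 0.1800 = 1.369 m³/s; C = (1.189·5.714 + 0.1800·31.00)/1.369 = 9.039 mg/L.

9.04 mg/L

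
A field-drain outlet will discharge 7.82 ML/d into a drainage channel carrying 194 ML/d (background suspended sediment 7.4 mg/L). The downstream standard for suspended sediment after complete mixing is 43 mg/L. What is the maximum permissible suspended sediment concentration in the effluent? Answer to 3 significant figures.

926 mg/L

At the limit, (Qr·Cr + Qe·Cₑ)/(Qr + Qe) = 43:
Cₑ = (201.8·43 − 194.0·7.400) / 7.820 = 926.2 mg/L.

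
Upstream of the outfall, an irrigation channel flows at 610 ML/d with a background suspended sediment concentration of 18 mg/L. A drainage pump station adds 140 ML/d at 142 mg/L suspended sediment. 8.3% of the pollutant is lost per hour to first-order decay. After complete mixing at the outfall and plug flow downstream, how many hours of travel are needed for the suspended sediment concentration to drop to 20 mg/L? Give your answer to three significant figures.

Conservation of mass: C = (610.0·18.00 + 140.0·142.0) / 750.0 = 30860/750.0 = 41.15 mg/L.
8.3%/h lost → k = −ln(1 − 0.083) = 0.08665 h⁻¹.
41.15·exp(−k·t) = 20 → t = ln(41.15/20)/k = 29970 s = 8.326 h.

8.33 h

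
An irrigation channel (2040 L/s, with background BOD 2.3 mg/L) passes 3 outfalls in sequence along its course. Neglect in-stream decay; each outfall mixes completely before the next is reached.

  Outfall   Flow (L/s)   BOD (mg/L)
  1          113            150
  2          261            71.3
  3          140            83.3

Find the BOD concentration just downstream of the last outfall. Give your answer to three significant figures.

20.3 mg/L

Outfall 1: combined Q = 2153 L/s; C = (2040·2.300 + 113.0·150.0)/2153 = 10.05 mg/L.
Outfall 2: combined Q = 2414 L/s; C = (2153·10.05 + 261.0·71.30)/2414 = 16.67 mg/L.
Outfall 3: combined Q = 2554 L/s; C = (2414·16.67 + 140.0·83.30)/2554 = 20.33 mg/L.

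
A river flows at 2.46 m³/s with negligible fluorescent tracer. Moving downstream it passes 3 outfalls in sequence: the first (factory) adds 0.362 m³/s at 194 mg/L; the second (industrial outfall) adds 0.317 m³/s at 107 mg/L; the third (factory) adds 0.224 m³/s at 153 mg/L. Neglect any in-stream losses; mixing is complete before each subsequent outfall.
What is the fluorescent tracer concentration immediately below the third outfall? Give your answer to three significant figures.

41.2 mg/L

After outfall 1: Q = 2.460 + 0.3620 = 2.822 m³/s; C = (2.460·0 + 0.3620·194.0)/2.822 = 24.89 mg/L.
After outfall 2: Q = 2.822 + 0.3170 = 3.139 m³/s; C = (2.822·24.89 + 0.3170·107.0)/3.139 = 33.18 mg/L.
After outfall 3: Q = 3.139 + 0.2240 = 3.363 m³/s; C = (3.139·33.18 + 0.2240·153.0)/3.363 = 41.16 mg/L.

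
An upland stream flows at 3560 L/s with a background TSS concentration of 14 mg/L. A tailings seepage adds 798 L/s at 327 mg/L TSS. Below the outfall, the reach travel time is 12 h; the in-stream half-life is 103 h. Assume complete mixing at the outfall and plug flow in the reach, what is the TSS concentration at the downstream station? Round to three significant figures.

Mixed concentration C = ΣQC/ΣQ = (3560·14.00 + 798.0·327.0) / 4358 = 310800/4358 = 71.31 mg/L.
Half-life 103 h → k = ln 2 / 103 = 0.006730 h⁻¹ = 0.1615 d⁻¹.
Decay over the reach: 71.31·exp(−kt) = 71.31·0.9224 = 65.78 mg/L.

65.8 mg/L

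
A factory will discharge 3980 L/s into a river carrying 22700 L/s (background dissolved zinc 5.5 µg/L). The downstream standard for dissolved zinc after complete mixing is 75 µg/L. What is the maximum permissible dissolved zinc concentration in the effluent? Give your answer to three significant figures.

471 µg/L

At the limit, (Qr·Cr + Qe·Cₑ)/(Qr + Qe) = 75:
Cₑ = (26680·75 − 22700·5.500) / 3980 = 471.4 µg/L.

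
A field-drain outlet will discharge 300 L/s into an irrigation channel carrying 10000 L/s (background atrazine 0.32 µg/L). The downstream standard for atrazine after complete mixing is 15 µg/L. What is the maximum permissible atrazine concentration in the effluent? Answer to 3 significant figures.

At the limit, (Qr·Cr + Qe·Cₑ)/(Qr + Qe) = 15:
Cₑ = (10300·15 − 10000·0.3200) / 300.0 = 504.3 µg/L.

504 µg/L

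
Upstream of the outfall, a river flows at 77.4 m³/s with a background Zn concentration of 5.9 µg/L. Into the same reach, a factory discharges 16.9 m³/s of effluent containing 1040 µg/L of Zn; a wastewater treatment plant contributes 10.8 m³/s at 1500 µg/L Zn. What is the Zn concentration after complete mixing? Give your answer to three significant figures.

Mass balance: C = (77.40·5.900 + 16.90·1040 + 10.80·1500) / 105.1 = 34230/105.1 = 325.7 µg/L.

326 µg/L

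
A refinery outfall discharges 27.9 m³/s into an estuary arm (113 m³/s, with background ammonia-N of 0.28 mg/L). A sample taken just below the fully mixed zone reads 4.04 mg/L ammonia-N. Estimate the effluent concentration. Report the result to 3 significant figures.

19.3 mg/L

Mass balance: 113.0·0.2800 + 27.90·Cₑ = 140.9·4.040
→ Cₑ = (140.9·4.040 − 113.0·0.2800) / 27.90 = 19.27 mg/L.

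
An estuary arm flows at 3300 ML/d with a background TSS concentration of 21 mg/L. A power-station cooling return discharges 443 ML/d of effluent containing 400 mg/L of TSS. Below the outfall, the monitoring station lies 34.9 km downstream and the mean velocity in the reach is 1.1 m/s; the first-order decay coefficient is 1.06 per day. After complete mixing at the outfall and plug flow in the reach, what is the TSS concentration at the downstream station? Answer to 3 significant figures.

44.6 mg/L

Mass balance: C = (3300·21.00 + 443.0·400.0) / 3743 = 246500/3743 = 65.86 mg/L.
Travel time t = 34.9·1000 / 1.1 = 31730 s = 8.813 h.
Applying C = C₀e^(−kt): 65.86 × 0.6776 = 44.62 mg/L.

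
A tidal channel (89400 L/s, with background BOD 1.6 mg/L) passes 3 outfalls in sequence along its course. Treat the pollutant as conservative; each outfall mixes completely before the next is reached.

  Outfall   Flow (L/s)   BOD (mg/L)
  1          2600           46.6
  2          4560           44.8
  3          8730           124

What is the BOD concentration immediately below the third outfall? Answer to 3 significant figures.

Outfall 1: combined Q = 92000 L/s; C = (89400·1.600 + 2600·46.60)/92000 = 2.872 mg/L.
Outfall 2: combined Q = 96560 L/s; C = (92000·2.872 + 4560·44.80)/96560 = 4.852 mg/L.
Outfall 3: combined Q = 105300 L/s; C = (96560·4.852 + 8730·124.0)/105300 = 14.73 mg/L.

14.7 mg/L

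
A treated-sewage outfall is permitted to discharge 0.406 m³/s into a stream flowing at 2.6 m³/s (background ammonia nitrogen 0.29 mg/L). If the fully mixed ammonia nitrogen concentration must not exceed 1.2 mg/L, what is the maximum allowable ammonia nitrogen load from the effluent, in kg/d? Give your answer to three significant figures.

247 kg/d

Mass balance at the limit: 2.600·0.2900 + 0.4060·Cₑ = 3.006·1.2 → Cₑ = 7.028 mg/L.
Load = 0.4060 m³/s × 7.028 g/m³ × 86 400 s/d = 246.5 kg/d.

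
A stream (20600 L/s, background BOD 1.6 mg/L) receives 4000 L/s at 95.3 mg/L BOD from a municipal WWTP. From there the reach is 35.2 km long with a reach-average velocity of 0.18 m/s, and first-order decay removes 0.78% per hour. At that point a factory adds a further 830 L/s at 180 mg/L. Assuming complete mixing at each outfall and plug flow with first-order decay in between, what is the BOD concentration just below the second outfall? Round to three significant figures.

16.5 mg/L

Flow-weighted average: C = (20600·1.600 + 4000·95.30) / 24600 = 414200/24600 = 16.84 mg/L; combined flow 24600 L/s.
Travel time t = 35.2·1000 / 0.18 = 195600 s = 54.32 h.
0.78%/h lost → k = −ln(1 − 0.0078) = 0.007831 h⁻¹.
Applying C = C₀e^(−kt): 16.84 × 0.6535 = 11.00 mg/L.
Second outfall: C = (24600·11.00 + 830.0·180.0)/25430 = 16.52 mg/L.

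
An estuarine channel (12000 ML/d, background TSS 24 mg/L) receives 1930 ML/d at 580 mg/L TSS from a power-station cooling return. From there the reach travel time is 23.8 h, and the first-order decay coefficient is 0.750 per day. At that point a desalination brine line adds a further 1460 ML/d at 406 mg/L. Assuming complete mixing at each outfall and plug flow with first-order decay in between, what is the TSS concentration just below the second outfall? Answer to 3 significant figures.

After mixing, C = (12000·24.00 + 1930·580.0) / 13930 = 1407000/13930 = 101.0 mg/L; combined flow 13930 ML/d.
First-order decay: C = 101.0·exp(−k·t) = 101.0·0.4753 = 48.02 mg/L.
At the second outfall, C = (13930·48.02 + 1460·406.0) / (13930 + 1460) = 81.98 mg/L.

82.0 mg/L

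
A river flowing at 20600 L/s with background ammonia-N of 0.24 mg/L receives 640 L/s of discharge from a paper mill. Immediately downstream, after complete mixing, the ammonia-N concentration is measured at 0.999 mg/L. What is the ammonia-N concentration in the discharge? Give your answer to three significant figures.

Mass balance: 20600·0.2400 + 640.0·Cₑ = 21240·0.9990
→ Cₑ = (21240·0.9990 − 20600·0.2400) / 640.0 = 25.43 mg/L.

25.4 mg/L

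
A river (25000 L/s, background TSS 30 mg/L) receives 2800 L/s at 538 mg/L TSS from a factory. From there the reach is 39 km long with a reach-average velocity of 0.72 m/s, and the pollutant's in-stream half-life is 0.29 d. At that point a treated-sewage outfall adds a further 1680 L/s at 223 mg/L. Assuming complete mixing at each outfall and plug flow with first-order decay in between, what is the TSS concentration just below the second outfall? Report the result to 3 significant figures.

Conservation of mass: C = (25000·30.00 + 2800·538.0) / 27800 = 2256000/27800 = 81.17 mg/L; combined flow 27800 L/s.
Travel time t = 39·1000 / 0.72 = 54170 s = 15.05 h.
Half-life 0.29 d → k = ln 2 / 0.29 = 2.390 d⁻¹.
After decay, C = 81.17 × e^(−kt) = 81.17 × 0.2235 = 18.14 mg/L.
At the second outfall, C = (27800·18.14 + 1680·223.0) / (27800 + 1680) = 29.81 mg/L.

29.8 mg/L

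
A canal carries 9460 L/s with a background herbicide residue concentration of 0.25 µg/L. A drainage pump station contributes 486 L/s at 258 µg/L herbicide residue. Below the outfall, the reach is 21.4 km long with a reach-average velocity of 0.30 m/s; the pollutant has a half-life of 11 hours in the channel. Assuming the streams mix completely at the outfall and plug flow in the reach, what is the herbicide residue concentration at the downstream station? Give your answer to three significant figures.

Flow-weighted average: C = (9460·0.2500 + 486.0·258.0) / 9946 = 127800/9946 = 12.84 µg/L.
Travel time t = 21.4·1000 / 0.30 = 71330 s = 19.81 h.
Half-life 11 h → k = ln 2 / 11 = 0.06301 h⁻¹ = 1.512 d⁻¹.
First-order decay: C = 12.84·exp(−k·t) = 12.84·0.2869 = 3.685 µg/L.

3.69 µg/L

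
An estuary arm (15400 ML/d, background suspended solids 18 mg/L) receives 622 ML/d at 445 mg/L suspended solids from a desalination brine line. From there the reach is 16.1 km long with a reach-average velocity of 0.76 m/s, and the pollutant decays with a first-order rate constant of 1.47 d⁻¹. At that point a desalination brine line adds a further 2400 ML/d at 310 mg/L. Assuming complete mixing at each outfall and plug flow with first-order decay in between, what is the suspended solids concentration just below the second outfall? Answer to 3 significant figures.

Mass balance: C = (15400·18.00 + 622.0·445.0) / 16020 = 554000/16020 = 34.58 mg/L; combined flow 16020 ML/d.
Travel time t = 16.1·1000 / 0.76 = 21180 s = 5.885 h.
Applying C = C₀e^(−kt): 34.58 × 0.6974 = 24.11 mg/L.
At the second outfall, C = (16020·24.11 + 2400·310.0) / (16020 + 2400) = 61.36 mg/L.

61.4 mg/L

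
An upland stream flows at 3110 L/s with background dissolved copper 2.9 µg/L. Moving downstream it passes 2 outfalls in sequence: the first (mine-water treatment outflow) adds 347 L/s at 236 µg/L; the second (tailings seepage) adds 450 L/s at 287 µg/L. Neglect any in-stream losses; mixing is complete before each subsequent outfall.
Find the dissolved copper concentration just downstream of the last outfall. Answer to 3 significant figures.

56.3 µg/L

After outfall 1: Q = 3110 + 347.0 = 3457 L/s; C = (3110·2.900 + 347.0·236.0)/3457 = 26.30 µg/L.
After outfall 2: Q = 3457 + 450.0 = 3907 L/s; C = (3457·26.30 + 450.0·287.0)/3907 = 56.32 µg/L.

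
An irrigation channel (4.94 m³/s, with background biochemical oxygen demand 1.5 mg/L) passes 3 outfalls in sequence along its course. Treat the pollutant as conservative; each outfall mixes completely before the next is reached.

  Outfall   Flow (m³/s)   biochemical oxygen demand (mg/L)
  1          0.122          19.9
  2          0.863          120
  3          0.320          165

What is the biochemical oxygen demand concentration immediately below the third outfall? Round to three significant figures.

26.6 mg/L

After outfall 1: Q = 4.940 + 0.1220 = 5.062 m³/s; C = (4.940·1.500 + 0.1220·19.90)/5.062 = 1.943 mg/L.
After outfall 2: Q = 5.062 + 0.8630 = 5.925 m³/s; C = (5.062·1.943 + 0.8630·120.0)/5.925 = 19.14 mg/L.
After outfall 3: Q = 5.925 + 0.3200 = 6.245 m³/s; C = (5.925·19.14 + 0.3200·165.0)/6.245 = 26.61 mg/L.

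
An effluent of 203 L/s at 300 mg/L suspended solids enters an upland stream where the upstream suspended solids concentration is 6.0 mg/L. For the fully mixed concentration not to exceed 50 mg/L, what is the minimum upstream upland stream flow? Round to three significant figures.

1150 L/s

Set C_mix = 50: (Q·6.000 + 203.0·300.0) / (Q + 203.0) = 50
→ Q = 203.0·(300.0 − 50)/(50 − 6.000) = 1153 L/s.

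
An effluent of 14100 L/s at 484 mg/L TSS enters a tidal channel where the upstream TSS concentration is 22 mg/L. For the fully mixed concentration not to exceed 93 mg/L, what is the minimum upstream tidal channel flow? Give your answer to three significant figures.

77600 L/s

Set C_mix = 93: (Q·22.00 + 14100·484.0) / (Q + 14100) = 93
→ Q = 14100·(484.0 − 93)/(93 − 22.00) = 77650 L/s.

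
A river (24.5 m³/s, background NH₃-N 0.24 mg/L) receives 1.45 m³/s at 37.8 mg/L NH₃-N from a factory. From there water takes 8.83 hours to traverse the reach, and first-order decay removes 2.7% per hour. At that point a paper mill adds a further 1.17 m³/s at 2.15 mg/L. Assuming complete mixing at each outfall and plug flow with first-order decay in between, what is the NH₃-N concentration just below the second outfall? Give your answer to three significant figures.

Mass balance: C = (24.50·0.2400 + 1.450·37.80) / 25.95 = 60.69/25.95 = 2.339 mg/L; combined flow 25.95 m³/s.
2.7%/h lost → k = −ln(1 − 0.027) = 0.02737 h⁻¹.
Decay over the reach: 2.339·exp(−kt) = 2.339·0.7853 = 1.837 mg/L.
At the second outfall, C = (25.95·1.837 + 1.170·2.150) / (25.95 + 1.170) = 1.850 mg/L.

1.85 mg/L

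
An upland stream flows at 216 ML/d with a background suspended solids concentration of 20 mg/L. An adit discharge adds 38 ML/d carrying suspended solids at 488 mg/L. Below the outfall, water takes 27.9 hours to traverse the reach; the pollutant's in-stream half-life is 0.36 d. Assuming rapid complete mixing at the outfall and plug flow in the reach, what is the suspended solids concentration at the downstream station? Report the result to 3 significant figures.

9.60 mg/L

Conservation of mass: C = (216.0·20.00 + 38.00·488.0) / 254.0 = 22860/254.0 = 90.02 mg/L.
Half-life 0.36 d → k = ln 2 / 0.36 = 1.925 d⁻¹.
Decay over the reach: 90.02·exp(−kt) = 90.02·0.1066 = 9.599 mg/L.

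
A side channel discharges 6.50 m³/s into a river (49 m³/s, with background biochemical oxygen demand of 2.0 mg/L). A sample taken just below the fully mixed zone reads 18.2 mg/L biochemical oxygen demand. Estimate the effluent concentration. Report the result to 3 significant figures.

Mass balance: 49.00·2.000 + 6.500·Cₑ = 55.50·18.20
→ Cₑ = (55.50·18.20 − 49.00·2.000) / 6.500 = 140.3 mg/L.

140 mg/L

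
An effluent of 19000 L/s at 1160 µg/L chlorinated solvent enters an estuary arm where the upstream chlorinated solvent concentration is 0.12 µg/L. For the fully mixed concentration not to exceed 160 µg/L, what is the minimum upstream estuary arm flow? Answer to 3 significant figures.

119000 L/s

Set C_mix = 160: (Q·0.1200 + 19000·1160) / (Q + 19000) = 160
→ Q = 19000·(1160 − 160)/(160 − 0.1200) = 118800 L/s.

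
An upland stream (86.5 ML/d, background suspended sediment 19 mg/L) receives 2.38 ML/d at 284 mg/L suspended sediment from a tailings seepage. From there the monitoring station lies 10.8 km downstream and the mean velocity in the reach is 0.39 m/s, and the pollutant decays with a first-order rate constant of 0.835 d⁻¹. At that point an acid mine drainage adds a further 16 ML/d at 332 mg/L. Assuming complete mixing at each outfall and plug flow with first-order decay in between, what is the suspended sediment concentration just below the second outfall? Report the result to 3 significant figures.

Flow-weighted average: C = (86.50·19.00 + 2.380·284.0) / 88.88 = 2319/88.88 = 26.10 mg/L; combined flow 88.88 ML/d.
Travel time t = 10.8·1000 / 0.39 = 27690 s = 7.692 h.
First-order decay: C = 26.10·exp(−k·t) = 26.10·0.7652 = 19.97 mg/L.
Second outfall: C = (88.88·19.97 + 16.00·332.0)/104.9 = 67.57 mg/L.

67.6 mg/L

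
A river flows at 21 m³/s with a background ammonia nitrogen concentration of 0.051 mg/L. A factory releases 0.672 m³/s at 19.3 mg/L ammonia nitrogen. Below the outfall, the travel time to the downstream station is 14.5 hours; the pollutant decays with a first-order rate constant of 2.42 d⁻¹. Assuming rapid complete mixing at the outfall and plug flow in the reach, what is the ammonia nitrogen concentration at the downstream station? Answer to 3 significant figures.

0.150 mg/L

Mixed concentration C = ΣQC/ΣQ = (21.00·0.05100 + 0.6720·19.30) / 21.67 = 14.04/21.67 = 0.6479 mg/L.
After decay, C = 0.6479 × e^(−kt) = 0.6479 × 0.2318 = 0.1501 mg/L.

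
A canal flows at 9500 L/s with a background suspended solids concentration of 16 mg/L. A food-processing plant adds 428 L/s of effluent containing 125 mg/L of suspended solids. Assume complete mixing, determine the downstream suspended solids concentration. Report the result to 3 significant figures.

Flow-weighted average: C = (9500·16.00 + 428.0·125.0) / 9928 = 205500/9928 = 20.70 mg/L.

20.7 mg/L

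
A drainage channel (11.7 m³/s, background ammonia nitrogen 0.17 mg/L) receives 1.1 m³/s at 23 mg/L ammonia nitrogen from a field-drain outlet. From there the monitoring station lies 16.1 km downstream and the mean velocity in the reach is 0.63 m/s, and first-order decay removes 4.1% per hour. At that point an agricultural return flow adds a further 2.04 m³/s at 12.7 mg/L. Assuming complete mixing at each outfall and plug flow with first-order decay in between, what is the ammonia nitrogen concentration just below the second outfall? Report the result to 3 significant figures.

3.11 mg/L

Conservation of mass: C = (11.70·0.1700 + 1.100·23.00) / 12.80 = 27.29/12.80 = 2.132 mg/L; combined flow 12.80 m³/s.
Travel time t = 16.1·1000 / 0.63 = 25560 s = 7.099 h.
4.1%/h lost → k = −ln(1 − 0.041) = 0.04186 h⁻¹.
Applying C = C₀e^(−kt): 2.132 × 0.7429 = 1.584 mg/L.
Second outfall: C = (12.80·1.584 + 2.040·12.70)/14.84 = 3.112 mg/L.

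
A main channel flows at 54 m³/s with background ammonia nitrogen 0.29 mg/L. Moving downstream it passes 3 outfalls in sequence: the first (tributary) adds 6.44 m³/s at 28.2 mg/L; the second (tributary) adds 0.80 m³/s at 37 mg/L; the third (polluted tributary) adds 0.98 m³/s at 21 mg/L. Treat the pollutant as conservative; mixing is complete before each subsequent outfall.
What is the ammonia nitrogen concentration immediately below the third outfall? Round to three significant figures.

3.98 mg/L

After outfall 1: Q = 54.00 + 6.440 = 60.44 m³/s; C = (54.00·0.2900 + 6.440·28.20)/60.44 = 3.264 mg/L.
After outfall 2: Q = 60.44 + 0.8000 = 61.24 m³/s; C = (60.44·3.264 + 0.8000·37.00)/61.24 = 3.705 mg/L.
After outfall 3: Q = 61.24 + 0.9800 = 62.22 m³/s; C = (61.24·3.705 + 0.9800·21.00)/62.22 = 3.977 mg/L.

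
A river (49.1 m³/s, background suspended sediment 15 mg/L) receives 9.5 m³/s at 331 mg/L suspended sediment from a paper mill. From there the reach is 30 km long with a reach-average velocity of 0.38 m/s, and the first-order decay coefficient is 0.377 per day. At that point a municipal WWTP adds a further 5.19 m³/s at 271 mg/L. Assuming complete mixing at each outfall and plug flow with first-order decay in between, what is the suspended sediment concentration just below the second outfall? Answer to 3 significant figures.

Conservation of mass: C = (49.10·15.00 + 9.500·331.0) / 58.60 = 3881/58.60 = 66.23 mg/L; combined flow 58.60 m³/s.
Travel time t = 30·1000 / 0.38 = 78950 s = 21.93 h.
After decay, C = 66.23 × e^(−kt) = 66.23 × 0.7086 = 46.93 mg/L.
Second outfall: C = (58.60·46.93 + 5.190·271.0)/63.79 = 65.16 mg/L.

65.2 mg/L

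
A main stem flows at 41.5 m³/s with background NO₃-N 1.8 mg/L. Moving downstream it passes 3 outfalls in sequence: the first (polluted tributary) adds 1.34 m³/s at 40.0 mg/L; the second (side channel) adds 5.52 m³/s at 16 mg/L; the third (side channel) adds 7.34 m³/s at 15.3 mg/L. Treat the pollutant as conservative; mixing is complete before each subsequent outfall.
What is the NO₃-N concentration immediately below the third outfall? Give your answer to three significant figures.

Below outfall 1: Q → 42.84 m³/s, C = (41.50·1.800 + 1.340·40.00)/42.84 = 2.995 mg/L.
Below outfall 2: Q → 48.36 m³/s, C = (42.84·2.995 + 5.520·16.00)/48.36 = 4.479 mg/L.
Below outfall 3: Q → 55.70 m³/s, C = (48.36·4.479 + 7.340·15.30)/55.70 = 5.905 mg/L.

5.91 mg/L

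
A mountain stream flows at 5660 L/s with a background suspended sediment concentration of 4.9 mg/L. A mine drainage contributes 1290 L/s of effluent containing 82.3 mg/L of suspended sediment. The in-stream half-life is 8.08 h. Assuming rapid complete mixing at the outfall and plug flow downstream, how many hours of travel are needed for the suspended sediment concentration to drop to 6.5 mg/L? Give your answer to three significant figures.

Mass balance: C = (5660·4.900 + 1290·82.30) / 6950 = 133900/6950 = 19.27 mg/L.
Half-life 8.08 h → k = ln 2 / 8.08 = 0.08579 h⁻¹ = 2.059 d⁻¹.
19.27·exp(−k·t) = 6.5 → t = ln(19.27/6.5)/k = 45600 s = 12.67 h.

12.7 h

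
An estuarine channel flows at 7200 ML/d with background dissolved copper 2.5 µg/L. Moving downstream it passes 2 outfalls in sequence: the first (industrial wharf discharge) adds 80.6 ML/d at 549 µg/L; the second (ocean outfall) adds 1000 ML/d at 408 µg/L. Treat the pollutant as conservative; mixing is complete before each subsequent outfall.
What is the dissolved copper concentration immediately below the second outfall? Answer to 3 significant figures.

Outfall 1: combined Q = 7281 ML/d; C = (7200·2.500 + 80.60·549.0)/7281 = 8.550 µg/L.
Outfall 2: combined Q = 8281 ML/d; C = (7281·8.550 + 1000·408.0)/8281 = 56.79 µg/L.

56.8 µg/L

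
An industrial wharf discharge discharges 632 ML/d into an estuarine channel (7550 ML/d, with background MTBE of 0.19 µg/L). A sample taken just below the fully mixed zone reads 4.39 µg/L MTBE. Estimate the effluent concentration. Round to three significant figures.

Mass balance: 7550·0.1900 + 632.0·Cₑ = 8182·4.390
→ Cₑ = (8182·4.390 − 7550·0.1900) / 632.0 = 54.56 µg/L.

54.6 µg/L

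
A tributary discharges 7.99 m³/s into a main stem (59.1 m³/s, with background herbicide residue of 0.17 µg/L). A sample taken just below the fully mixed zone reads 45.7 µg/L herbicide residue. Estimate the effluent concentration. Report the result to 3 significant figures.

Mass balance: 59.10·0.1700 + 7.990·Cₑ = 67.09·45.70
→ Cₑ = (67.09·45.70 − 59.10·0.1700) / 7.990 = 382.5 µg/L.

382 µg/L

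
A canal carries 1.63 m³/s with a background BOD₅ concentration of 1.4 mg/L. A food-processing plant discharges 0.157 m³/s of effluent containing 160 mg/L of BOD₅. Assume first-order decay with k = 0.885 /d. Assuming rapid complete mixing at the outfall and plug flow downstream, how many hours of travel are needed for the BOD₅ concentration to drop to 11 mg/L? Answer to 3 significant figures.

Mixed concentration C = ΣQC/ΣQ = (1.630·1.400 + 0.1570·160.0) / 1.787 = 27.40/1.787 = 15.33 mg/L.
15.33·exp(−k·t) = 11 → t = ln(15.33/11)/k = 32430 s = 9.008 h.

9.01 h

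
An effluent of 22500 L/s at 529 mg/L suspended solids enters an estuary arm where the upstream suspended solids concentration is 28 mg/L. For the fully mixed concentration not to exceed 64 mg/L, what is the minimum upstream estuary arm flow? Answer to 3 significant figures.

Set C_mix = 64: (Q·28.00 + 22500·529.0) / (Q + 22500) = 64
→ Q = 22500·(529.0 − 64)/(64 − 28.00) = 290600 L/s.

291000 L/s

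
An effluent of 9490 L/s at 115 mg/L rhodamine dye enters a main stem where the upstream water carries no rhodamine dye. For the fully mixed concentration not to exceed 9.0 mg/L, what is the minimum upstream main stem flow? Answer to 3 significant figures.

112000 L/s

Set C_mix = 9.0: (Q·0 + 9490·115.0) / (Q + 9490) = 9.0
→ Q = 9490·(115.0 − 9.0)/(9.0 − 0) = 111800 L/s.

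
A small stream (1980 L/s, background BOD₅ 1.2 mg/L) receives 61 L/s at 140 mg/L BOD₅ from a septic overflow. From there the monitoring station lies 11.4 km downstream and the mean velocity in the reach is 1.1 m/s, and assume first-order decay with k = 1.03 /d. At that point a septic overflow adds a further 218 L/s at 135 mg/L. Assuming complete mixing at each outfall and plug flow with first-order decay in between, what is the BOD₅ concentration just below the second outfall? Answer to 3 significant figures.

Mass balance: C = (1980·1.200 + 61.00·140.0) / 2041 = 10920/2041 = 5.348 mg/L; combined flow 2041 L/s.
Travel time t = 11.4·1000 / 1.1 = 10360 s = 2.879 h.
First-order decay: C = 5.348·exp(−k·t) = 5.348·0.8838 = 4.727 mg/L.
At the second outfall, C = (2041·4.727 + 218.0·135.0) / (2041 + 218.0) = 17.30 mg/L.

17.3 mg/L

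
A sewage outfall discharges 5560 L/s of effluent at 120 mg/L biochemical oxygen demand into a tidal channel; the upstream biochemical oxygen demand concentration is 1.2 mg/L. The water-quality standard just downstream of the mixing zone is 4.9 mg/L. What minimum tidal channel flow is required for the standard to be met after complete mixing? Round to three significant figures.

173000 L/s

Set C_mix = 4.9: (Q·1.200 + 5560·120.0) / (Q + 5560) = 4.9
→ Q = 5560·(120.0 − 4.9)/(4.9 − 1.200) = 173000 L/s.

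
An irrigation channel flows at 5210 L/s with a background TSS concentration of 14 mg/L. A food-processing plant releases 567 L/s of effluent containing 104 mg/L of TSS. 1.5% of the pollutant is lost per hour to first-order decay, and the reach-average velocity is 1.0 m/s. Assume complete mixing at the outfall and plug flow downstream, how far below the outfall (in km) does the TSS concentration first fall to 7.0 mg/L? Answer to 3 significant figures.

282 km

Mixed concentration C = ΣQC/ΣQ = (5210·14.00 + 567.0·104.0) / 5777 = 131900/5777 = 22.83 mg/L.
1.5%/h lost → k = −ln(1 − 0.015) = 0.01511 h⁻¹.
Set 22.83·exp(−k·t) = 7.0 → t = ln(22.83/7.0)/k = 281600 s = 78.23 h.
Distance = v·t = 1.0·281600 = 281600 m = 281.6 km.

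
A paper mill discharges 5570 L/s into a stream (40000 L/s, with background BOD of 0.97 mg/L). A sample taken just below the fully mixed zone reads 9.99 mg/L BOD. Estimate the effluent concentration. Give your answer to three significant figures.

74.8 mg/L

Mass balance: 40000·0.9700 + 5570·Cₑ = 45570·9.990
→ Cₑ = (45570·9.990 − 40000·0.9700) / 5570 = 74.77 mg/L.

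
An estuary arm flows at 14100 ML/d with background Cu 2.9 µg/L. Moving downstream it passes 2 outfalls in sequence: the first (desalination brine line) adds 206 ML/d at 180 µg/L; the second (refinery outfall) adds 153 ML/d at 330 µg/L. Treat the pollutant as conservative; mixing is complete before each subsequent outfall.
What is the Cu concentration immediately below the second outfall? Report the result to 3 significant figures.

8.88 µg/L

Outfall 1: combined Q = 14310 ML/d; C = (14100·2.900 + 206.0·180.0)/14310 = 5.450 µg/L.
Outfall 2: combined Q = 14460 ML/d; C = (14310·5.450 + 153.0·330.0)/14460 = 8.884 µg/L.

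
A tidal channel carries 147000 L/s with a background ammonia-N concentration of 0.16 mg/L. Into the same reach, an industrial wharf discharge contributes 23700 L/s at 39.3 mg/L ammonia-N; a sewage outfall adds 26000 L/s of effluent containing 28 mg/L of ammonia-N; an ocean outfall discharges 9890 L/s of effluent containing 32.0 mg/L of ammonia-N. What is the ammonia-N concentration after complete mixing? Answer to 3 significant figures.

9.68 mg/L

Flow-weighted average: C = (147000·0.1600 + 23700·39.30 + 26000·28.00 + 9890·32.00) / 206600 = 1999000/206600 = 9.678 mg/L.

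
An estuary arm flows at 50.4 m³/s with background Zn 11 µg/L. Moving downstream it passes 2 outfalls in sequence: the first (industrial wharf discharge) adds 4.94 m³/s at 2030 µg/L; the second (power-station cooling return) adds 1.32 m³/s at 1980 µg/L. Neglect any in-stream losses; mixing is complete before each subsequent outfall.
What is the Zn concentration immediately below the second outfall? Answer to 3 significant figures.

Outfall 1: combined Q = 55.34 m³/s; C = (50.40·11.00 + 4.940·2030)/55.34 = 191.2 µg/L.
Outfall 2: combined Q = 56.66 m³/s; C = (55.34·191.2 + 1.320·1980)/56.66 = 232.9 µg/L.

233 µg/L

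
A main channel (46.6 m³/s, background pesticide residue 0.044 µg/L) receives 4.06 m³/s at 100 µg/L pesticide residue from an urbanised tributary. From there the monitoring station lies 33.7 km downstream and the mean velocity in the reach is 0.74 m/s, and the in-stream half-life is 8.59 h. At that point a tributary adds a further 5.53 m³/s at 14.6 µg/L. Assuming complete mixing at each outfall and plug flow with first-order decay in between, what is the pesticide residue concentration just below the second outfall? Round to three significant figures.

Conservation of mass: C = (46.60·0.04400 + 4.060·100.0) / 50.66 = 408.1/50.66 = 8.055 µg/L; combined flow 50.66 m³/s.
Travel time t = 33.7·1000 / 0.74 = 45540 s = 12.65 h.
Half-life 8.59 h → k = ln 2 / 8.59 = 0.08069 h⁻¹ = 1.937 d⁻¹.
Applying C = C₀e^(−kt): 8.055 × 0.3603 = 2.902 µg/L.
Second outfall: C = (50.66·2.902 + 5.530·14.60)/56.19 = 4.053 µg/L.

4.05 µg/L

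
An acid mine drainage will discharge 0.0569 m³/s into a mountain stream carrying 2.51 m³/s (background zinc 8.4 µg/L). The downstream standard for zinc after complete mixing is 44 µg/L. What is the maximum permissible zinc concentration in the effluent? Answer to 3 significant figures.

1610 µg/L

At the limit, (Qr·Cr + Qe·Cₑ)/(Qr + Qe) = 44:
Cₑ = (2.567·44 − 2.510·8.400) / 0.05690 = 1614 µg/L.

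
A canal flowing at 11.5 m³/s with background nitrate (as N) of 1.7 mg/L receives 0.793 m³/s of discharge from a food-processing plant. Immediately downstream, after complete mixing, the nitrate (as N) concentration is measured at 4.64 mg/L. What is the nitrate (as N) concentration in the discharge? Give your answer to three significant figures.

Mass balance: 11.50·1.700 + 0.7930·Cₑ = 12.29·4.640
→ Cₑ = (12.29·4.640 − 11.50·1.700) / 0.7930 = 47.28 mg/L.

47.3 mg/L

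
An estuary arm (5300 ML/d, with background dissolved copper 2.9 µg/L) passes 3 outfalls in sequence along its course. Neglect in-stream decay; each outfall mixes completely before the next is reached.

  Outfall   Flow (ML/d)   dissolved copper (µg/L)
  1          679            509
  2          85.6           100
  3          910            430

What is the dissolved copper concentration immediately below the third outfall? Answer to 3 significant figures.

109 µg/L

Outfall 1: combined Q = 5979 ML/d; C = (5300·2.900 + 679.0·509.0)/5979 = 60.37 µg/L.
Outfall 2: combined Q = 6065 ML/d; C = (5979·60.37 + 85.60·100.0)/6065 = 60.93 µg/L.
Outfall 3: combined Q = 6975 ML/d; C = (6065·60.93 + 910.0·430.0)/6975 = 109.1 µg/L.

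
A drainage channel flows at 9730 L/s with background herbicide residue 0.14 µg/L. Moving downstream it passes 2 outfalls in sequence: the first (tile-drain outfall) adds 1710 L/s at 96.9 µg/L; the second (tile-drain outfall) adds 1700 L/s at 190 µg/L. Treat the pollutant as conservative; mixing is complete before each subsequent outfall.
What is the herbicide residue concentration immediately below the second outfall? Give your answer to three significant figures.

Outfall 1: combined Q = 11440 L/s; C = (9730·0.1400 + 1710·96.90)/11440 = 14.60 µg/L.
Outfall 2: combined Q = 13140 L/s; C = (11440·14.60 + 1700·190.0)/13140 = 37.30 µg/L.

37.3 µg/L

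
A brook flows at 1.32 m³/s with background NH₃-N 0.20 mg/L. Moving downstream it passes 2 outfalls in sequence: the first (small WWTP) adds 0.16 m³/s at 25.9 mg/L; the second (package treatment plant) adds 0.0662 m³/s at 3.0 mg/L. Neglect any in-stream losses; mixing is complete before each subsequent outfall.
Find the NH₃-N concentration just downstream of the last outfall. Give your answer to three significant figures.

Below outfall 1: Q → 1.480 m³/s, C = (1.320·0.2000 + 0.1600·25.90)/1.480 = 2.978 mg/L.
Below outfall 2: Q → 1.546 m³/s, C = (1.480·2.978 + 0.06620·3.000)/1.546 = 2.979 mg/L.

2.98 mg/L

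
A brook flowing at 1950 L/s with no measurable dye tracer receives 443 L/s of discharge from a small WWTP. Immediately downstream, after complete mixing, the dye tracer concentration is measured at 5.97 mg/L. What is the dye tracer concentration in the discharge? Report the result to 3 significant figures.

Mass balance: 1950·0 + 443.0·Cₑ = 2393·5.970
→ Cₑ = (2393·5.970 − 1950·0) / 443.0 = 32.25 mg/L.

32.2 mg/L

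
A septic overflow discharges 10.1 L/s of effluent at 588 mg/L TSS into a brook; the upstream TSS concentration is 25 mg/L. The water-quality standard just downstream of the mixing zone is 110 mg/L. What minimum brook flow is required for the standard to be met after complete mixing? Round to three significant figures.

56.8 L/s

Set C_mix = 110: (Q·25.00 + 10.10·588.0) / (Q + 10.10) = 110
→ Q = 10.10·(588.0 − 110)/(110 − 25.00) = 56.80 L/s.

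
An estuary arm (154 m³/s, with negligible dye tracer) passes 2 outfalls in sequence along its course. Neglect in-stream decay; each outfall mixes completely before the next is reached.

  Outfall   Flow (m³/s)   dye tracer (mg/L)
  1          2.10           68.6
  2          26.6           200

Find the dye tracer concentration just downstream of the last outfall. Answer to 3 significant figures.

Below outfall 1: Q → 156.1 m³/s, C = (154.0·0 + 2.100·68.60)/156.1 = 0.9229 mg/L.
Below outfall 2: Q → 182.7 m³/s, C = (156.1·0.9229 + 26.60·200.0)/182.7 = 29.91 mg/L.

29.9 mg/L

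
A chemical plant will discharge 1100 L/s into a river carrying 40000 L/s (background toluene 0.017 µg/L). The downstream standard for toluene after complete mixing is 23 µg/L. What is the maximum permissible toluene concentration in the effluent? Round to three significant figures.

At the limit, (Qr·Cr + Qe·Cₑ)/(Qr + Qe) = 23:
Cₑ = (41100·23 − 40000·0.01700) / 1100 = 858.7 µg/L.

859 µg/L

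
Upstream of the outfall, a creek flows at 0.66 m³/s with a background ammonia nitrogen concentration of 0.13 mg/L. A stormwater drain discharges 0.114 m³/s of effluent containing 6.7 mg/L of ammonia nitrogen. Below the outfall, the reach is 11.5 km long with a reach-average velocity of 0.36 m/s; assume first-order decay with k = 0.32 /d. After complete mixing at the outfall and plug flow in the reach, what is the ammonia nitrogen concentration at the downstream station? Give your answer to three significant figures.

0.975 mg/L

Mass balance: C = (0.6600·0.1300 + 0.1140·6.700) / 0.7740 = 0.8496/0.7740 = 1.098 mg/L.
Travel time t = 11.5·1000 / 0.36 = 31940 s = 8.873 h.
Applying C = C₀e^(−kt): 1.098 × 0.8884 = 0.9752 mg/L.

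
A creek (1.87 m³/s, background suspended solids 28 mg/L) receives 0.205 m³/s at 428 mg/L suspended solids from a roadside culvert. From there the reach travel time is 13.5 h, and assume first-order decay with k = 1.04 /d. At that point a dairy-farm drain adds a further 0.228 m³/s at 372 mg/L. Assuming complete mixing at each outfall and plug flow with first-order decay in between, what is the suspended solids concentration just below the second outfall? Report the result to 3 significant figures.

Conservation of mass: C = (1.870·28.00 + 0.2050·428.0) / 2.075 = 140.1/2.075 = 67.52 mg/L; combined flow 2.075 m³/s.
After decay, C = 67.52 × e^(−kt) = 67.52 × 0.5571 = 37.61 mg/L.
At the second outfall, C = (2.075·37.61 + 0.2280·372.0) / (2.075 + 0.2280) = 70.72 mg/L.

70.7 mg/L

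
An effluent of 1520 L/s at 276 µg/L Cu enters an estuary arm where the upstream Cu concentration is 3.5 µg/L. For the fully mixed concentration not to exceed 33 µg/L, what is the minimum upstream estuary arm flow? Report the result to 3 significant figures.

12500 L/s

Set C_mix = 33: (Q·3.500 + 1520·276.0) / (Q + 1520) = 33
→ Q = 1520·(276.0 − 33)/(33 − 3.500) = 12520 L/s.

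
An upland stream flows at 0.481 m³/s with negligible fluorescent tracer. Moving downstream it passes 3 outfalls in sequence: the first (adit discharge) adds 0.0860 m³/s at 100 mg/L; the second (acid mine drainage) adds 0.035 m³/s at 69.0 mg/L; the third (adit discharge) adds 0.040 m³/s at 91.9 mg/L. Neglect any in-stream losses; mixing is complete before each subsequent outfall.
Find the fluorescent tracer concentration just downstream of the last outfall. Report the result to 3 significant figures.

22.9 mg/L

After outfall 1: Q = 0.4810 + 0.08600 = 0.5670 m³/s; C = (0.4810·0 + 0.08600·100.0)/0.5670 = 15.17 mg/L.
After outfall 2: Q = 0.5670 + 0.03500 = 0.6020 m³/s; C = (0.5670·15.17 + 0.03500·69.00)/0.6020 = 18.30 mg/L.
After outfall 3: Q = 0.6020 + 0.04000 = 0.6420 m³/s; C = (0.6020·18.30 + 0.04000·91.90)/0.6420 = 22.88 mg/L.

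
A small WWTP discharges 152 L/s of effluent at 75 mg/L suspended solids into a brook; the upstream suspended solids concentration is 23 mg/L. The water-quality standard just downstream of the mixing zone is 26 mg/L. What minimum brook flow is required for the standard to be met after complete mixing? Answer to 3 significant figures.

2480 L/s

Set C_mix = 26: (Q·23.00 + 152.0·75.00) / (Q + 152.0) = 26
→ Q = 152.0·(75.00 − 26)/(26 − 23.00) = 2483 L/s.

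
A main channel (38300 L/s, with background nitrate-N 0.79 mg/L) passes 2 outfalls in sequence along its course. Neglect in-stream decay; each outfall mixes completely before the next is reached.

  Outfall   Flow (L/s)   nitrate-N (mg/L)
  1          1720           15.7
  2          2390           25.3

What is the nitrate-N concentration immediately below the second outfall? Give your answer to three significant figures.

2.78 mg/L

After outfall 1: Q = 38300 + 1720 = 40020 L/s; C = (38300·0.7900 + 1720·15.70)/40020 = 1.431 mg/L.
After outfall 2: Q = 40020 + 2390 = 42410 L/s; C = (40020·1.431 + 2390·25.30)/42410 = 2.776 mg/L.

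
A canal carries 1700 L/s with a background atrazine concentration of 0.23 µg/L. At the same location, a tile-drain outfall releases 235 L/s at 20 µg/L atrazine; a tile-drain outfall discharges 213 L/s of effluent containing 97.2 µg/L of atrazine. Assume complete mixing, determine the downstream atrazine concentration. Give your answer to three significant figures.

Mass balance: C = (1700·0.2300 + 235.0·20.00 + 213.0·97.20) / 2148 = 25790/2148 = 12.01 µg/L.

12.0 µg/L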